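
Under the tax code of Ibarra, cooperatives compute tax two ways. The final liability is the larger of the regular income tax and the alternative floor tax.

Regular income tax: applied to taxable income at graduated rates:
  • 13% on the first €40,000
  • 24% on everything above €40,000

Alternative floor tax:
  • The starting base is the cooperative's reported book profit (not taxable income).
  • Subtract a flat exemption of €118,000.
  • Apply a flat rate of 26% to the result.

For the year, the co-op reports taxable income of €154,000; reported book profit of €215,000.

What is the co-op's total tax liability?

Regular income tax:
  €40,000 × 13% = €5,200
  €114,000 × 24% = €27,360
  → €32,560

Alternative floor tax:
  Base (reported book profit): €215,000
  Less exemption €118,000 → base €97,000
  €97,000 × 26% = €25,220

€32,560 > €25,220, so the regular income tax governs.

€32,560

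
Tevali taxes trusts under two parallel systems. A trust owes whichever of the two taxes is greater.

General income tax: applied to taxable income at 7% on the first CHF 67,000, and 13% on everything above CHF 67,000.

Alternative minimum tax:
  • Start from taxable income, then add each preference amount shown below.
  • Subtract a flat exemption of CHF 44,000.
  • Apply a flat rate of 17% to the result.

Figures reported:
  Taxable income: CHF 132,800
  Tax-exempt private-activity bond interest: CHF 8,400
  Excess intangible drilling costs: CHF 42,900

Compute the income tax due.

Alternative minimum tax:
  Adjusted income: CHF 132,800 + CHF 8,400 + CHF 42,900 = CHF 184,100
  Less exemption CHF 44,000 → base CHF 140,100
  CHF 140,100 × 17% = CHF 23,817

General income tax:
  CHF 67,000 × 7% = CHF 4,690
  CHF 65,800 × 13% = CHF 8,554
  → CHF 13,244

CHF 23,817 > CHF 13,244, so the alternative minimum tax is the binding amount.

CHF 23,817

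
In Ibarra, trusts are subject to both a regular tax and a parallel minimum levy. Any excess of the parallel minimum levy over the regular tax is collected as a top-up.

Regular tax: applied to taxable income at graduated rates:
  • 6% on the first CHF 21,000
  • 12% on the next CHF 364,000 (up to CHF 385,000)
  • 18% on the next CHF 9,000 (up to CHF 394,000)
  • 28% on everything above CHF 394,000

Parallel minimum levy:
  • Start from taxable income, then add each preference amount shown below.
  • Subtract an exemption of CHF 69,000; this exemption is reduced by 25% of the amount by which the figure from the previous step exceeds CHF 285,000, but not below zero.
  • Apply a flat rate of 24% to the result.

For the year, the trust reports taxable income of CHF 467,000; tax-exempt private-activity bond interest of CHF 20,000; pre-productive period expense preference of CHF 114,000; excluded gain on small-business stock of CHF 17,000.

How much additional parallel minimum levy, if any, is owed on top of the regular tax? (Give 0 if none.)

CHF 81,320

Parallel minimum levy:
  Adjusted income: CHF 467,000 + CHF 20,000 + CHF 114,000 + CHF 17,000 = CHF 618,000
  Exemption: 25% × (CHF 618,000 − CHF 285,000) = CHF 83,250 ≥ CHF 69,000, so the exemption is fully phased out
  Base: CHF 618,000 − CHF 0 = CHF 618,000
  CHF 618,000 × 24% = CHF 148,320

Regular tax:
  CHF 21,000 × 6% = CHF 1,260
  CHF 364,000 × 12% = CHF 43,680
  CHF 9,000 × 18% = CHF 1,620
  CHF 73,000 × 28% = CHF 20,440
  → CHF 67,000

Excess of parallel minimum levy over regular tax: CHF 148,320 − CHF 67,000 = CHF 81,320.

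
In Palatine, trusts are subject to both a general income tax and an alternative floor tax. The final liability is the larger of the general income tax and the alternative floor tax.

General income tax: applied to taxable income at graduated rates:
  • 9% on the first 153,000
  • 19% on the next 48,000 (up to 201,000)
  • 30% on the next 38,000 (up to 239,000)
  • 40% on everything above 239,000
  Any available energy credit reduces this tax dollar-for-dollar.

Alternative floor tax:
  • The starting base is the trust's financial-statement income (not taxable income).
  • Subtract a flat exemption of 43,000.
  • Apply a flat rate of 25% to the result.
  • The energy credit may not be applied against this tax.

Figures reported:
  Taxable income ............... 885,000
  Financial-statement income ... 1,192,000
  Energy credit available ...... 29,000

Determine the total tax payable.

Alternative floor tax:
  Base (financial-statement income): 1,192,000
  Less exemption 43,000 → base 1,149,000
  1,149,000 × 25% = 287,250

General income tax:
  153,000 × 9% = 13,770
  48,000 × 19% = 9,120
  38,000 × 30% = 11,400
  646,000 × 40% = 258,400
  → 292,690
  Less energy credit 29,000 → 263,690

287,250 > 263,690, so the alternative floor tax is the binding amount.

287,250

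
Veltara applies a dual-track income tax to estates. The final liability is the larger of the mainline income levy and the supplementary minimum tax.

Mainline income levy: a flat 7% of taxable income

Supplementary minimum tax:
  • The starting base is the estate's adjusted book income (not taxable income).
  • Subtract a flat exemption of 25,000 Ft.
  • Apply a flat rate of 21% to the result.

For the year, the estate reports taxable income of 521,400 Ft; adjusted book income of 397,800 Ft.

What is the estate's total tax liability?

Mainline income levy:
  521,400 Ft × 7% = 36,498 Ft

Supplementary minimum tax:
  Base (adjusted book income): 397,800 Ft
  Less exemption 25,000 Ft → base 372,800 Ft
  372,800 Ft × 21% = 78,288 Ft

78,288 Ft > 36,498 Ft, so the supplementary minimum tax is the binding amount.

78,288 Ft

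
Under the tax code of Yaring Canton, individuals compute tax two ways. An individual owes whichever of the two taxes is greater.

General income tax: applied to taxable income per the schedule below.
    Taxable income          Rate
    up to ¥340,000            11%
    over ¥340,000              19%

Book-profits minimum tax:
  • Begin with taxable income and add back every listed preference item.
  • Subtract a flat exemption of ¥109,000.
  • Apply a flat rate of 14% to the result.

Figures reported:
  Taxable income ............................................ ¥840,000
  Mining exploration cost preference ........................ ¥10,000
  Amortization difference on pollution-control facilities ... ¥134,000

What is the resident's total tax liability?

Book-profits minimum tax:
  Adjusted income: ¥840,000 + ¥10,000 + ¥134,000 = ¥984,000
  Less exemption ¥109,000 → base ¥875,000
  ¥875,000 × 14% = ¥122,500

General income tax:
  ¥340,000 × 11% = ¥37,400
  ¥500,000 × 19% = ¥95,000
  → ¥132,400

¥132,400 > ¥122,500, so the general income tax governs.

¥132,400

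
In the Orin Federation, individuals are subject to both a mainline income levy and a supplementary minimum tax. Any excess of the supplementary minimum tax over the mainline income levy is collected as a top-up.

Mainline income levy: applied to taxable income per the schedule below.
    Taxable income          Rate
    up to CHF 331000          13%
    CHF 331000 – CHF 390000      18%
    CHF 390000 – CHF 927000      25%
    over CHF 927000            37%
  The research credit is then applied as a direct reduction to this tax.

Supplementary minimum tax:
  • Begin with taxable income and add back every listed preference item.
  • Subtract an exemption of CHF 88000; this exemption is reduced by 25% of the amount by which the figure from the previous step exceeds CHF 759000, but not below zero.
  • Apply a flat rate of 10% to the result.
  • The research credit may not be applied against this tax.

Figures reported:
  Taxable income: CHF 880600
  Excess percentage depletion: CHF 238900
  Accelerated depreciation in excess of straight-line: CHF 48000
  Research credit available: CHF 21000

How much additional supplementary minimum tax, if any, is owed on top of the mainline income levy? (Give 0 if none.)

CHF 0

Mainline income levy:
  CHF 331000 × 13% = CHF 43030
  CHF 59000 × 18% = CHF 10620
  CHF 490600 × 25% = CHF 122650
  → CHF 176300
  Less research credit CHF 21000 → CHF 155300

Supplementary minimum tax:
  Adjusted income: CHF 880600 + CHF 238900 + CHF 48000 = CHF 1167500
  Exemption: 25% × (CHF 1167500 − CHF 759000) = CHF 102125 ≥ CHF 88000, so the exemption is fully phased out
  Base: CHF 1167500 − CHF 0 = CHF 1167500
  CHF 1167500 × 10% = CHF 116750

CHF 116750 ≤ CHF 155300, so no add-on is due.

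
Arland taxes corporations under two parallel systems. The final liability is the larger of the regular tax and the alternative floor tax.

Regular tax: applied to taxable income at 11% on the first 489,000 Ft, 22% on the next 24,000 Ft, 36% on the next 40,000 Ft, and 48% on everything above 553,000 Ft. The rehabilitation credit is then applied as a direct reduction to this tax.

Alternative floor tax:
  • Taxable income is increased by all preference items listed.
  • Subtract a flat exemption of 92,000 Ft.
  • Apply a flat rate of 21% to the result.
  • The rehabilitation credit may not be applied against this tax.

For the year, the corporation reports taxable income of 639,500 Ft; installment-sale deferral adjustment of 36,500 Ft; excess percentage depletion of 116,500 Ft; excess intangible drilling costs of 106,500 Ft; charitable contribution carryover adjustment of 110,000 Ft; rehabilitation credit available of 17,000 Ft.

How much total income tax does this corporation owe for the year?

192,570 Ft

Alternative floor tax:
  Adjusted income: 639,500 Ft + 36,500 Ft + 116,500 Ft + 106,500 Ft + 110,000 Ft = 1,009,000 Ft
  Less exemption 92,000 Ft → base 917,000 Ft
  917,000 Ft × 21% = 192,570 Ft

Regular tax:
  489,000 Ft × 11% = 53,790 Ft
  24,000 Ft × 22% = 5,280 Ft
  40,000 Ft × 36% = 14,400 Ft
  86,500 Ft × 48% = 41,520 Ft
  → 114,990 Ft
  Less rehabilitation credit 17,000 Ft → 97,990 Ft

192,570 Ft > 97,990 Ft, so the alternative floor tax is the binding amount.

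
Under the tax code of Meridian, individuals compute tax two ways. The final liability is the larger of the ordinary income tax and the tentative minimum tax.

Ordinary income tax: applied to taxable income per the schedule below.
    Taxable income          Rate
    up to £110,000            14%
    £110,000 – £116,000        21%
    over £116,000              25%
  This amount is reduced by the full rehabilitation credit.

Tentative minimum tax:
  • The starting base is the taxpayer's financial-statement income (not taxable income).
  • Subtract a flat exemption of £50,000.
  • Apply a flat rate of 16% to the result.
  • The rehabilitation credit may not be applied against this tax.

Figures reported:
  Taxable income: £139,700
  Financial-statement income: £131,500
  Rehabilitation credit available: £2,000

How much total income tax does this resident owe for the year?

Tentative minimum tax:
  Base (financial-statement income): £131,500
  Less exemption £50,000 → base £81,500
  £81,500 × 16% = £13,040

Ordinary income tax:
  £110,000 × 14% = £15,400
  £6,000 × 21% = £1,260
  £23,700 × 25% = £5,925
  → £22,585
  Less rehabilitation credit £2,000 → £20,585

£20,585 > £13,040, so the ordinary income tax governs.

£20,585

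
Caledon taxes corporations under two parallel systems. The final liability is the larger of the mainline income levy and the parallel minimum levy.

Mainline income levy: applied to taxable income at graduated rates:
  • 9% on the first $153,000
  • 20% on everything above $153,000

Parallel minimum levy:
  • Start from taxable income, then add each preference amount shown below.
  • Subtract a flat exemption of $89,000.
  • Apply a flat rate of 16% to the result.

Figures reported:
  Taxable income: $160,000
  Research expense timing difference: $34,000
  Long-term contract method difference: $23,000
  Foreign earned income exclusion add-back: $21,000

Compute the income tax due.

Parallel minimum levy:
  Adjusted income: $160,000 + $34,000 + $23,000 + $21,000 = $238,000
  Less exemption $89,000 → base $149,000
  $149,000 × 16% = $23,840

Mainline income levy:
  $153,000 × 9% = $13,770
  $7,000 × 20% = $1,400
  → $15,170

$23,840 > $15,170, so the parallel minimum levy is the binding amount.

$23,840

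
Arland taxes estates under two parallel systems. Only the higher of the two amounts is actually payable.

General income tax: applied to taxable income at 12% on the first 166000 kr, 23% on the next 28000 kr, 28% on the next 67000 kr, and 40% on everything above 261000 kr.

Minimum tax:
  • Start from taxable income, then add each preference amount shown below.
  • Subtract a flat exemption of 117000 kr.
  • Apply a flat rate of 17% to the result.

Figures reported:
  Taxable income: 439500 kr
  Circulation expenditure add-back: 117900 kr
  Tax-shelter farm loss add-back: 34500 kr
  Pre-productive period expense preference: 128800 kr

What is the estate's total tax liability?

116520 kr

Minimum tax:
  Adjusted income: 439500 kr + 117900 kr + 34500 kr + 128800 kr = 720700 kr
  Less exemption 117000 kr → base 603700 kr
  603700 kr × 17% = 102629 kr

General income tax:
  166000 kr × 12% = 19920 kr
  28000 kr × 23% = 6440 kr
  67000 kr × 28% = 18760 kr
  178500 kr × 40% = 71400 kr
  → 116520 kr

116520 kr > 102629 kr, so the general income tax governs.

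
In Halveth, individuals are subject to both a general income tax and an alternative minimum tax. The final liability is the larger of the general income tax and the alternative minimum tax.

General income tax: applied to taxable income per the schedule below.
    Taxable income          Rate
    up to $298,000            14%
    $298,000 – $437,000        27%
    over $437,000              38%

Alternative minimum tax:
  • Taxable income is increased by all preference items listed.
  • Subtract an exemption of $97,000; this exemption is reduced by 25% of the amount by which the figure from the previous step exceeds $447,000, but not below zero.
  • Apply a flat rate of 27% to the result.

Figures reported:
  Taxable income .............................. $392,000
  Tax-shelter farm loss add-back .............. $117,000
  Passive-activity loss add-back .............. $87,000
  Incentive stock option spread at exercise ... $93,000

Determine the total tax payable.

$176,175

General income tax:
  $298,000 × 14% = $41,720
  $94,000 × 27% = $25,380
  → $67,100

Alternative minimum tax:
  Adjusted income: $392,000 + $117,000 + $87,000 + $93,000 = $689,000
  Exemption: $97,000 − 25% × ($689,000 − $447,000) = $97,000 − $60,500 = $36,500
  Base: $689,000 − $36,500 = $652,500
  $652,500 × 27% = $176,175

$176,175 > $67,100, so the alternative minimum tax is the binding amount.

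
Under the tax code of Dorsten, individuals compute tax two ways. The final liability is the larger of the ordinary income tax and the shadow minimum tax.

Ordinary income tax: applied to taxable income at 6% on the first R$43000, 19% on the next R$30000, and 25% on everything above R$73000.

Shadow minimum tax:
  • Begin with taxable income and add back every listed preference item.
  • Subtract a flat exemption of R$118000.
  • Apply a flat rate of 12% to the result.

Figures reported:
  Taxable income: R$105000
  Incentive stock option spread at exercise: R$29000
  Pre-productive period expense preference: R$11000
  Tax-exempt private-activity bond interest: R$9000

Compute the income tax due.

Shadow minimum tax:
  Adjusted income: R$105000 + R$29000 + R$11000 + R$9000 = R$154000
  Less exemption R$118000 → base R$36000
  R$36000 × 12% = R$4320

Ordinary income tax:
  R$43000 × 6% = R$2580
  R$30000 × 19% = R$5700
  R$32000 × 25% = R$8000
  → R$16280

R$16280 > R$4320, so the ordinary income tax governs.

R$16280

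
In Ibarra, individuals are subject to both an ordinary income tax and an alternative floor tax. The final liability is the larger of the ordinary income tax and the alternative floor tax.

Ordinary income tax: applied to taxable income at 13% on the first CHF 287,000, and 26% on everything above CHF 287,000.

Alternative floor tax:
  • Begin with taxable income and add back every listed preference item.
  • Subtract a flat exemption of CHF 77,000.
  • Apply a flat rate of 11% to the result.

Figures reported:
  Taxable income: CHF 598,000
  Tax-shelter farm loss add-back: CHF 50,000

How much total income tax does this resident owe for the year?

CHF 118,170

Ordinary income tax:
  CHF 287,000 × 13% = CHF 37,310
  CHF 311,000 × 26% = CHF 80,860
  → CHF 118,170

Alternative floor tax:
  Adjusted income: CHF 598,000 + CHF 50,000 = CHF 648,000
  Less exemption CHF 77,000 → base CHF 571,000
  CHF 571,000 × 11% = CHF 62,810

CHF 118,170 > CHF 62,810, so the ordinary income tax governs.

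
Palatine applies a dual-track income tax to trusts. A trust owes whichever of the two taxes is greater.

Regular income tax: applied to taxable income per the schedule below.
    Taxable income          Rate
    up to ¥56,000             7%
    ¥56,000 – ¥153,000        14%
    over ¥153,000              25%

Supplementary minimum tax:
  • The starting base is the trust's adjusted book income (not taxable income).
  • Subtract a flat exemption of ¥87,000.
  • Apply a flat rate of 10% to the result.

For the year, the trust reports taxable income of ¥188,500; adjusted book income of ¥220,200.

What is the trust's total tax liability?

¥26,375

Supplementary minimum tax:
  Base (adjusted book income): ¥220,200
  Less exemption ¥87,000 → base ¥133,200
  ¥133,200 × 10% = ¥13,320

Regular income tax:
  ¥56,000 × 7% = ¥3,920
  ¥97,000 × 14% = ¥13,580
  ¥35,500 × 25% = ¥8,875
  → ¥26,375

¥26,375 > ¥13,320, so the regular income tax governs.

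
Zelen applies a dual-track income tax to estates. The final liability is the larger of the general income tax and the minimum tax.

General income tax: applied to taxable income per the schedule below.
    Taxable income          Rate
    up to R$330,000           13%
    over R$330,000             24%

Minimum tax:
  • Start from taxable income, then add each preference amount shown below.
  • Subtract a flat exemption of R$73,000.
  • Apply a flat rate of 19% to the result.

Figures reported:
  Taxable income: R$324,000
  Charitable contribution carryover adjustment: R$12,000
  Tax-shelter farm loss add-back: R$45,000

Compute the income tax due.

R$58,520

Minimum tax:
  Adjusted income: R$324,000 + R$12,000 + R$45,000 = R$381,000
  Less exemption R$73,000 → base R$308,000
  R$308,000 × 19% = R$58,520

General income tax:
  R$324,000 × 13% = R$42,120

R$58,520 > R$42,120, so the minimum tax is the binding amount.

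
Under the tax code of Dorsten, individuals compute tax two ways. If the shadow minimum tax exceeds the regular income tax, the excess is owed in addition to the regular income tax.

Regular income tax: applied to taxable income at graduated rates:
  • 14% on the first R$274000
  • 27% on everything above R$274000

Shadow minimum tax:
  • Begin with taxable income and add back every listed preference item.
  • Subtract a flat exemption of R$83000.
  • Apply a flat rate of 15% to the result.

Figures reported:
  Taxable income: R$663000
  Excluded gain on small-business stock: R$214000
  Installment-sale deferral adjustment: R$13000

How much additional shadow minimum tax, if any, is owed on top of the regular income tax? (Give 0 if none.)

R$0

Regular income tax:
  R$274000 × 14% = R$38360
  R$389000 × 27% = R$105030
  → R$143390

Shadow minimum tax:
  Adjusted income: R$663000 + R$214000 + R$13000 = R$890000
  Less exemption R$83000 → base R$807000
  R$807000 × 15% = R$121050

R$121050 ≤ R$143390, so no add-on is due.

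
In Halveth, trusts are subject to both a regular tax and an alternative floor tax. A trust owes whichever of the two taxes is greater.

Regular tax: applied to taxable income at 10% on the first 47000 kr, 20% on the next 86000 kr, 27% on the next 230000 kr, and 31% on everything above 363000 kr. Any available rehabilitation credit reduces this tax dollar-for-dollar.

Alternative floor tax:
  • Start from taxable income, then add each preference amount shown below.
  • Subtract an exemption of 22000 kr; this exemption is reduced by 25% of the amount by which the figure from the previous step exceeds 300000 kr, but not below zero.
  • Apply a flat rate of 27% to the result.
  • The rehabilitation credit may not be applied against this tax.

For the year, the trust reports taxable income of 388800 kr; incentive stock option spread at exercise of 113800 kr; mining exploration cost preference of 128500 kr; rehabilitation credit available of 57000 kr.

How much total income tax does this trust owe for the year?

Regular tax:
  47000 kr × 10% = 4700 kr
  86000 kr × 20% = 17200 kr
  230000 kr × 27% = 62100 kr
  25800 kr × 31% = 7998 kr
  → 91998 kr
  Less rehabilitation credit 57000 kr → 34998 kr

Alternative floor tax:
  Adjusted income: 388800 kr + 113800 kr + 128500 kr = 631100 kr
  Exemption: 25% × (631100 kr − 300000 kr) = 82775 kr ≥ 22000 kr, so the exemption is fully phased out
  Base: 631100 kr − 0 kr = 631100 kr
  631100 kr × 27% = 170397 kr

170397 kr > 34998 kr, so the alternative floor tax is the binding amount.

170397 kr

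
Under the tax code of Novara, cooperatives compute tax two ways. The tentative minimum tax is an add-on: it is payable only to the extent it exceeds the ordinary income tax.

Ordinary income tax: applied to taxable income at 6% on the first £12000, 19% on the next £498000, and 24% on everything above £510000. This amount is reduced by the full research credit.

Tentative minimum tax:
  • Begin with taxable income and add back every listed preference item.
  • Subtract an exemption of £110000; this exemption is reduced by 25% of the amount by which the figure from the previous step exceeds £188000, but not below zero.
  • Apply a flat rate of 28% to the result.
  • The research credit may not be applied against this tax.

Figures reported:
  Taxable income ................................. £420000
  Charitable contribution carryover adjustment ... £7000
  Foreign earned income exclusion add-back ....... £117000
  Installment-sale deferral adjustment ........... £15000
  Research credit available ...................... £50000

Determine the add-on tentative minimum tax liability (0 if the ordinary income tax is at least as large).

Ordinary income tax:
  £12000 × 6% = £720
  £408000 × 19% = £77520
  → £78240
  Less research credit £50000 → £28240

Tentative minimum tax:
  Adjusted income: £420000 + £7000 + £117000 + £15000 = £559000
  Exemption: £110000 − 25% × (£559000 − £188000) = £110000 − £92750 = £17250
  Base: £559000 − £17250 = £541750
  £541750 × 28% = £151690

Excess of tentative minimum tax over ordinary income tax: £151690 − £28240 = £123450.

£123450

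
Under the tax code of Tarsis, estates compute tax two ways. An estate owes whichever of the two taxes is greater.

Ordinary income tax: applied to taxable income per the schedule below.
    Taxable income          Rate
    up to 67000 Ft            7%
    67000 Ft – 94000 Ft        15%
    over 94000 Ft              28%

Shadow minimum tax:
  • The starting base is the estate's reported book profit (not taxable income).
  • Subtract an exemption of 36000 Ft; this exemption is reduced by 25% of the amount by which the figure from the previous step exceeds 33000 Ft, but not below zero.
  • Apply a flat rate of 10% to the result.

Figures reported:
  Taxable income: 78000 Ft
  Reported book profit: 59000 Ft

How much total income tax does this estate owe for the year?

Ordinary income tax:
  67000 Ft × 7% = 4690 Ft
  11000 Ft × 15% = 1650 Ft
  → 6340 Ft

Shadow minimum tax:
  Base (reported book profit): 59000 Ft
  Exemption: 36000 Ft − 25% × (59000 Ft − 33000 Ft) = 36000 Ft − 6500 Ft = 29500 Ft
  Base: 59000 Ft − 29500 Ft = 29500 Ft
  29500 Ft × 10% = 2950 Ft

6340 Ft > 2950 Ft, so the ordinary income tax governs.

6340 Ft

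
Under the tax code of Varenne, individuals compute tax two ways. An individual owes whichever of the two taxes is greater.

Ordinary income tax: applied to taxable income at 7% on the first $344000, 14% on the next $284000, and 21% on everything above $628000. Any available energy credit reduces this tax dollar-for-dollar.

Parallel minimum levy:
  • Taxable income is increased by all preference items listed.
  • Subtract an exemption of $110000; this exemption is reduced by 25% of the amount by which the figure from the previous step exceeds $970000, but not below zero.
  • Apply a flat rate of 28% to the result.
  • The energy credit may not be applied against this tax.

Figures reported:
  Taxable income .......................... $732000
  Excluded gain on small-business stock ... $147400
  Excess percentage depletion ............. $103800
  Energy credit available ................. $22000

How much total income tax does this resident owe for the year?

$245420

Parallel minimum levy:
  Adjusted income: $732000 + $147400 + $103800 = $983200
  Exemption: $110000 − 25% × ($983200 − $970000) = $110000 − $3300 = $106700
  Base: $983200 − $106700 = $876500
  $876500 × 28% = $245420

Ordinary income tax:
  $344000 × 7% = $24080
  $284000 × 14% = $39760
  $104000 × 21% = $21840
  → $85680
  Less energy credit $22000 → $63680

$245420 > $63680, so the parallel minimum levy is the binding amount.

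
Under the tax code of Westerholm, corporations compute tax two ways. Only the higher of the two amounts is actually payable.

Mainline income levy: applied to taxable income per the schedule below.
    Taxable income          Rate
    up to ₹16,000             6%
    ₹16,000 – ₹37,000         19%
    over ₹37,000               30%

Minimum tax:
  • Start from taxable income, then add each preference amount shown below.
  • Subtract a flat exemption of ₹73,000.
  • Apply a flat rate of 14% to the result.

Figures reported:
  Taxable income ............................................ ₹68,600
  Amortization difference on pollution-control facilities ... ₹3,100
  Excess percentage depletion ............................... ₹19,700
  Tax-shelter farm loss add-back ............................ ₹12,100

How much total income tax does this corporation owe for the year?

₹14,430

Minimum tax:
  Adjusted income: ₹68,600 + ₹3,100 + ₹19,700 + ₹12,100 = ₹103,500
  Less exemption ₹73,000 → base ₹30,500
  ₹30,500 × 14% = ₹4,270

Mainline income levy:
  ₹16,000 × 6% = ₹960
  ₹21,000 × 19% = ₹3,990
  ₹31,600 × 30% = ₹9,480
  → ₹14,430

₹14,430 > ₹4,270, so the mainline income levy governs.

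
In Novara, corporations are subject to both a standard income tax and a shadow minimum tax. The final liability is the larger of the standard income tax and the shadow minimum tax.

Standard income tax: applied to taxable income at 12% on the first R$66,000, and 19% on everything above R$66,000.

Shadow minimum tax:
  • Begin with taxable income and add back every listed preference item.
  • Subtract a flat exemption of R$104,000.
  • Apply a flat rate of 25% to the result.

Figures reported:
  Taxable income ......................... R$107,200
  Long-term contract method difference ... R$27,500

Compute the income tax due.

R$15,748

Standard income tax:
  R$66,000 × 12% = R$7,920
  R$41,200 × 19% = R$7,828
  → R$15,748

Shadow minimum tax:
  Adjusted income: R$107,200 + R$27,500 = R$134,700
  Less exemption R$104,000 → base R$30,700
  R$30,700 × 25% = R$7,675

R$15,748 > R$7,675, so the standard income tax governs.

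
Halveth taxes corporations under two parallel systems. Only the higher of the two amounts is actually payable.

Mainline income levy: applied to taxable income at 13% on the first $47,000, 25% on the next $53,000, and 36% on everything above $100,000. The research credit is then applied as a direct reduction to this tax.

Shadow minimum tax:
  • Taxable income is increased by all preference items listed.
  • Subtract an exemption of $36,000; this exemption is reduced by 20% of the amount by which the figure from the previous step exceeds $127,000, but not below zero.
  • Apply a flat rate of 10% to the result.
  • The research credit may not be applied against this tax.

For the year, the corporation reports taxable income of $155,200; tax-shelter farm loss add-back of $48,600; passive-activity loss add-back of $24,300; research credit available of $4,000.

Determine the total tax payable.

$35,232

Mainline income levy:
  $47,000 × 13% = $6,110
  $53,000 × 25% = $13,250
  $55,200 × 36% = $19,872
  → $39,232
  Less research credit $4,000 → $35,232

Shadow minimum tax:
  Adjusted income: $155,200 + $48,600 + $24,300 = $228,100
  Exemption: $36,000 − 20% × ($228,100 − $127,000) = $36,000 − $20,220 = $15,780
  Base: $228,100 − $15,780 = $212,320
  $212,320 × 10% = $21,232

$35,232 > $21,232, so the mainline income levy governs.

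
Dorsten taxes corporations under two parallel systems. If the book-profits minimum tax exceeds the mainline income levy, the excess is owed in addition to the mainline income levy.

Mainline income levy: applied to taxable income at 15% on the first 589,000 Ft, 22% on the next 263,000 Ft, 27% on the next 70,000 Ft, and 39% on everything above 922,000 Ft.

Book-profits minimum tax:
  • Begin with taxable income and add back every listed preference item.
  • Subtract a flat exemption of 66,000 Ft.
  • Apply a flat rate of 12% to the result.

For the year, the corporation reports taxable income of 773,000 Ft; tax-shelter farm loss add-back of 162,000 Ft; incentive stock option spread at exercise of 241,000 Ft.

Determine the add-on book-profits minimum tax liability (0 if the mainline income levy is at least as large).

Mainline income levy:
  589,000 Ft × 15% = 88,350 Ft
  184,000 Ft × 22% = 40,480 Ft
  → 128,830 Ft

Book-profits minimum tax:
  Adjusted income: 773,000 Ft + 162,000 Ft + 241,000 Ft = 1,176,000 Ft
  Less exemption 66,000 Ft → base 1,110,000 Ft
  1,110,000 Ft × 12% = 133,200 Ft

Excess of book-profits minimum tax over mainline income levy: 133,200 Ft − 128,830 Ft = 4,370 Ft.

4,370 Ft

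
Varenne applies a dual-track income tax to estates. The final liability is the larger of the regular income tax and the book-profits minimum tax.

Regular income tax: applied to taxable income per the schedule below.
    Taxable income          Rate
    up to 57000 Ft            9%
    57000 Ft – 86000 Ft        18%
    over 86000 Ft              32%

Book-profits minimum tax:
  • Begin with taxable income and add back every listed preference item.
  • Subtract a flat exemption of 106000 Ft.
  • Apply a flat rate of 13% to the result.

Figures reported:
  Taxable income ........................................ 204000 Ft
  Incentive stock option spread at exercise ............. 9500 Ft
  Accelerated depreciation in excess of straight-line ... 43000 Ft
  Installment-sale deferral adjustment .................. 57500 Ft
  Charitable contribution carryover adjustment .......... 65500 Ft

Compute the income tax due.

48110 Ft

Regular income tax:
  57000 Ft × 9% = 5130 Ft
  29000 Ft × 18% = 5220 Ft
  118000 Ft × 32% = 37760 Ft
  → 48110 Ft

Book-profits minimum tax:
  Adjusted income: 204000 Ft + 9500 Ft + 43000 Ft + 57500 Ft + 65500 Ft = 379500 Ft
  Less exemption 106000 Ft → base 273500 Ft
  273500 Ft × 13% = 35555 Ft

48110 Ft > 35555 Ft, so the regular income tax governs.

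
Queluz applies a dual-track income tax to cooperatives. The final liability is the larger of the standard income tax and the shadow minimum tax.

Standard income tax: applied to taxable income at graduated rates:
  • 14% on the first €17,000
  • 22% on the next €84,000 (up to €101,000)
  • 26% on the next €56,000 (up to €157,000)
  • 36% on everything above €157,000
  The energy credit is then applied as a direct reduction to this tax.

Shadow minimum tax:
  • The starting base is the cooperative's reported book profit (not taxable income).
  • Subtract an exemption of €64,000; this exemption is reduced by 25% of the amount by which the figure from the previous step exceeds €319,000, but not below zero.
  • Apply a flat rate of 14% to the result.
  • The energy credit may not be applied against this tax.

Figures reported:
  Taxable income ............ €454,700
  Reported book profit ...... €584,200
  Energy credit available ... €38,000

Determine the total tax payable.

€104,592

Standard income tax:
  €17,000 × 14% = €2,380
  €84,000 × 22% = €18,480
  €56,000 × 26% = €14,560
  €297,700 × 36% = €107,172
  → €142,592
  Less energy credit €38,000 → €104,592

Shadow minimum tax:
  Base (reported book profit): €584,200
  Exemption: 25% × (€584,200 − €319,000) = €66,300 ≥ €64,000, so the exemption is fully phased out
  Base: €584,200 − €0 = €584,200
  €584,200 × 14% = €81,788

€104,592 > €81,788, so the standard income tax governs.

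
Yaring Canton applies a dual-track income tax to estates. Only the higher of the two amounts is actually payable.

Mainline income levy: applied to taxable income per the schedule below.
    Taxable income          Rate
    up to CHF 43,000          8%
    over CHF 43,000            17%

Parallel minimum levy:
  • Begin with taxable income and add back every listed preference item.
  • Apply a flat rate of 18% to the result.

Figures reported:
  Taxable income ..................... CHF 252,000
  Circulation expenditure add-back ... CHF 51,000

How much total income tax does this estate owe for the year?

CHF 54,540

Parallel minimum levy:
  Adjusted income: CHF 252,000 + CHF 51,000 = CHF 303,000
  CHF 303,000 × 18% = CHF 54,540

Mainline income levy:
  CHF 43,000 × 8% = CHF 3,440
  CHF 209,000 × 17% = CHF 35,530
  → CHF 38,970

CHF 54,540 > CHF 38,970, so the parallel minimum levy is the binding amount.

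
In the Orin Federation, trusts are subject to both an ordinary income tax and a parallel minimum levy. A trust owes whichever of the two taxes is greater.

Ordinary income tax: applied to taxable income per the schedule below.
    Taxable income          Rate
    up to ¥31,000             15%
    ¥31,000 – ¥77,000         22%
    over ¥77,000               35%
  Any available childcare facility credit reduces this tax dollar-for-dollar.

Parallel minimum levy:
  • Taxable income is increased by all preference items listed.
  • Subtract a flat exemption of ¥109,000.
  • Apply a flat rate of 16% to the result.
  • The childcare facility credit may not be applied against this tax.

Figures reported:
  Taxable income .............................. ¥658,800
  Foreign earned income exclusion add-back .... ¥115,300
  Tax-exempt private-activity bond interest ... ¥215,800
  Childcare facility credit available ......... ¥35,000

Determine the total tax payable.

¥183,400

Ordinary income tax:
  ¥31,000 × 15% = ¥4,650
  ¥46,000 × 22% = ¥10,120
  ¥581,800 × 35% = ¥203,630
  → ¥218,400
  Less childcare facility credit ¥35,000 → ¥183,400

Parallel minimum levy:
  Adjusted income: ¥658,800 + ¥115,300 + ¥215,800 = ¥989,900
  Less exemption ¥109,000 → base ¥880,900
  ¥880,900 × 16% = ¥140,944

¥183,400 > ¥140,944, so the ordinary income tax governs.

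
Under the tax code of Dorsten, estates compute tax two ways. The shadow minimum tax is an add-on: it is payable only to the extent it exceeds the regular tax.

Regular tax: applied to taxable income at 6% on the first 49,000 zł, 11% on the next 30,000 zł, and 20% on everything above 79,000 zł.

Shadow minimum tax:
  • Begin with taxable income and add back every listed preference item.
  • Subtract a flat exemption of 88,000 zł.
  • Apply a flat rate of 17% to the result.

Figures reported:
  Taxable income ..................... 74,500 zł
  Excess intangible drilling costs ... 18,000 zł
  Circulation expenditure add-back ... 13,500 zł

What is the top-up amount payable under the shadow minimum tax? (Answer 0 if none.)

Regular tax:
  49,000 zł × 6% = 2,940 zł
  25,500 zł × 11% = 2,805 zł
  → 5,745 zł

Shadow minimum tax:
  Adjusted income: 74,500 zł + 18,000 zł + 13,500 zł = 106,000 zł
  Less exemption 88,000 zł → base 18,000 zł
  18,000 zł × 17% = 3,060 zł

3,060 zł ≤ 5,745 zł, so no add-on is due.

0 zł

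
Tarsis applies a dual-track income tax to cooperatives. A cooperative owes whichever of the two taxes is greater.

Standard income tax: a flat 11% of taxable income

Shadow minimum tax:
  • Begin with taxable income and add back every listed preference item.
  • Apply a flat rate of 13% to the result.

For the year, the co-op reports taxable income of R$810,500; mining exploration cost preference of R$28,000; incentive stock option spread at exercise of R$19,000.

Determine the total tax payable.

R$111,475

Shadow minimum tax:
  Adjusted income: R$810,500 + R$28,000 + R$19,000 = R$857,500
  R$857,500 × 13% = R$111,475

Standard income tax:
  R$810,500 × 11% = R$89,155

R$111,475 > R$89,155, so the shadow minimum tax is the binding amount.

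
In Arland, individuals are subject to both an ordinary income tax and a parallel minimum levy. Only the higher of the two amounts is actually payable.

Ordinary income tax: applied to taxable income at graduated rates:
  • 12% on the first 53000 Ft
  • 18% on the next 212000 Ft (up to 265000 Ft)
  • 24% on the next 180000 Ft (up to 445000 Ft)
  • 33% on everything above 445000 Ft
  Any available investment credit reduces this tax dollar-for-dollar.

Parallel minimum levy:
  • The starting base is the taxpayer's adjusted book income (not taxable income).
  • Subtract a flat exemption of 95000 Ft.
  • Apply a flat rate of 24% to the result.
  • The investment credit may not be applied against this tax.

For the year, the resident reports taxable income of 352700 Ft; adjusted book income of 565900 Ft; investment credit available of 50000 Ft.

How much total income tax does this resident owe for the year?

Ordinary income tax:
  53000 Ft × 12% = 6360 Ft
  212000 Ft × 18% = 38160 Ft
  87700 Ft × 24% = 21048 Ft
  → 65568 Ft
  Less investment credit 50000 Ft → 15568 Ft

Parallel minimum levy:
  Base (adjusted book income): 565900 Ft
  Less exemption 95000 Ft → base 470900 Ft
  470900 Ft × 24% = 113016 Ft

113016 Ft > 15568 Ft, so the parallel minimum levy is the binding amount.

113016 Ft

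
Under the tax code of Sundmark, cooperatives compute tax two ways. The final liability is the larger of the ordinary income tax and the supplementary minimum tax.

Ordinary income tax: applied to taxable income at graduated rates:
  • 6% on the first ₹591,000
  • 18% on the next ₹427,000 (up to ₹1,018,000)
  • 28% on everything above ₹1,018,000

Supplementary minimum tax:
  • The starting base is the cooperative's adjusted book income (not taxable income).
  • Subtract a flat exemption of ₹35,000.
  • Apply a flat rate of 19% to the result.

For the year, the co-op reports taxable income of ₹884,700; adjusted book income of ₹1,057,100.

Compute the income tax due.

Ordinary income tax:
  ₹591,000 × 6% = ₹35,460
  ₹293,700 × 18% = ₹52,866
  → ₹88,326

Supplementary minimum tax:
  Base (adjusted book income): ₹1,057,100
  Less exemption ₹35,000 → base ₹1,022,100
  ₹1,022,100 × 19% = ₹194,199

₹194,199 > ₹88,326, so the supplementary minimum tax is the binding amount.

₹194,199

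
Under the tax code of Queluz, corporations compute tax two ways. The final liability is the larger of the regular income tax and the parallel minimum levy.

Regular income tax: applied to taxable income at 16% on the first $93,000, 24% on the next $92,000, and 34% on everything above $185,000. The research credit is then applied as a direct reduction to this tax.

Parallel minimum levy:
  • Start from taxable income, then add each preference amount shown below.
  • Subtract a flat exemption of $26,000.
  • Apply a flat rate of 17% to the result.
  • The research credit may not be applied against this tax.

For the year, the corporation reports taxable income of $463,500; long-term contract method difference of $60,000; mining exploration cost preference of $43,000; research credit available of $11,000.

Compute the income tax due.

Regular income tax:
  $93,000 × 16% = $14,880
  $92,000 × 24% = $22,080
  $278,500 × 34% = $94,690
  → $131,650
  Less research credit $11,000 → $120,650

Parallel minimum levy:
  Adjusted income: $463,500 + $60,000 + $43,000 = $566,500
  Less exemption $26,000 → base $540,500
  $540,500 × 17% = $91,885

$120,650 > $91,885, so the regular income tax governs.

$120,650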